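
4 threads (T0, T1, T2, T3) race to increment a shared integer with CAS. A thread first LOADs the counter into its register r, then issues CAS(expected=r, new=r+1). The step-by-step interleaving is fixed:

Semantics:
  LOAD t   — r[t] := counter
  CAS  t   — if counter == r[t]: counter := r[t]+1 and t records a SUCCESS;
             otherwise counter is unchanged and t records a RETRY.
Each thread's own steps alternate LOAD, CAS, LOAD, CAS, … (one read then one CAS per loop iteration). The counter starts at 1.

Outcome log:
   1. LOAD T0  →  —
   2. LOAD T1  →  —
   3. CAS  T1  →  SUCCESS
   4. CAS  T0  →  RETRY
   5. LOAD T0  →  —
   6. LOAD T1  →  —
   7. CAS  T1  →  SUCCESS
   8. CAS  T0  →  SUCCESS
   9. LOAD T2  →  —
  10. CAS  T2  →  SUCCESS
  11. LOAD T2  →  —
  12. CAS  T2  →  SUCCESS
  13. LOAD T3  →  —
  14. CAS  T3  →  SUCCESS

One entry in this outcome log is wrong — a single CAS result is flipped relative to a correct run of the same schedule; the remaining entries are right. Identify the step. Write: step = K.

Re-executing:
1. LOAD T0 → mem=1 r[T0]=1 [LOAD]
2. LOAD T1 → mem=1 r[T1]=1 [LOAD]
3. CAS T1 → mem=2 r[T1]=1 [OK]
4. CAS T0 → mem=2 r[T0]=1 [RETRY]
5. LOAD T0 → mem=2 r[T0]=2 [LOAD]
6. LOAD T1 → mem=2 r[T1]=2 [LOAD]
7. CAS T1 → mem=3 r[T1]=2 [OK]
8. CAS T0 → mem=3 r[T0]=2 [RETRY]
9. LOAD T2 → mem=3 r[T2]=3 [LOAD]
10. CAS T2 → mem=4 r[T2]=3 [OK]
11. LOAD T2 → mem=4 r[T2]=4 [LOAD]
12. CAS T2 → mem=5 r[T2]=4 [OK]
13. LOAD T3 → mem=5 r[T3]=5 [LOAD]
14. CAS T3 → mem=6 r[T3]=5 [OK]
Mismatch at 8.

step = 8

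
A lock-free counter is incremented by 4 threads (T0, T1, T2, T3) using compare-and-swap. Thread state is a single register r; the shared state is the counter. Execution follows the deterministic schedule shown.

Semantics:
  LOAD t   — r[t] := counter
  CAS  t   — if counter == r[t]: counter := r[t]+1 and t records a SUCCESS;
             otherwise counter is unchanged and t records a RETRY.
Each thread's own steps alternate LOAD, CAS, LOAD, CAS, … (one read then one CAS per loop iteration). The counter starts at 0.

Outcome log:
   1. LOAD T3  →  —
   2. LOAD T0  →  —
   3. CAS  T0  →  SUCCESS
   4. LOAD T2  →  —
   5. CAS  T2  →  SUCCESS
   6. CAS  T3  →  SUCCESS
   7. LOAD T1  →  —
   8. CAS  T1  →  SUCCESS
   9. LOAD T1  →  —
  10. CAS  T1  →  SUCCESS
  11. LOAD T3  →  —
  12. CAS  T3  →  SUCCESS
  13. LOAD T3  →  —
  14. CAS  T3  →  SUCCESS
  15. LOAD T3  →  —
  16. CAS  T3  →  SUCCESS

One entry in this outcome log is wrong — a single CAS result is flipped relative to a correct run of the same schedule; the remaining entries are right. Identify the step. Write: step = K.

Re-executing:
1. LOAD T3 → mem=0 r[T3]=0 [LOAD]
2. LOAD T0 → mem=0 r[T0]=0 [LOAD]
3. CAS T0 → mem=1 r[T0]=0 [OK]
4. LOAD T2 → mem=1 r[T2]=1 [LOAD]
5. CAS T2 → mem=2 r[T2]=1 [OK]
6. CAS T3 → mem=2 r[T3]=0 [RETRY]
7. LOAD T1 → mem=2 r[T1]=2 [LOAD]
8. CAS T1 → mem=3 r[T1]=2 [OK]
9. LOAD T1 → mem=3 r[T1]=3 [LOAD]
10. CAS T1 → mem=4 r[T1]=3 [OK]
11. LOAD T3 → mem=4 r[T3]=4 [LOAD]
12. CAS T3 → mem=5 r[T3]=4 [OK]
13. LOAD T3 → mem=5 r[T3]=5 [LOAD]
14. CAS T3 → mem=6 r[T3]=5 [OK]
15. LOAD T3 → mem=6 r[T3]=6 [LOAD]
16. CAS T3 → mem=7 r[T3]=6 [OK]
Flip is step 6.

step = 6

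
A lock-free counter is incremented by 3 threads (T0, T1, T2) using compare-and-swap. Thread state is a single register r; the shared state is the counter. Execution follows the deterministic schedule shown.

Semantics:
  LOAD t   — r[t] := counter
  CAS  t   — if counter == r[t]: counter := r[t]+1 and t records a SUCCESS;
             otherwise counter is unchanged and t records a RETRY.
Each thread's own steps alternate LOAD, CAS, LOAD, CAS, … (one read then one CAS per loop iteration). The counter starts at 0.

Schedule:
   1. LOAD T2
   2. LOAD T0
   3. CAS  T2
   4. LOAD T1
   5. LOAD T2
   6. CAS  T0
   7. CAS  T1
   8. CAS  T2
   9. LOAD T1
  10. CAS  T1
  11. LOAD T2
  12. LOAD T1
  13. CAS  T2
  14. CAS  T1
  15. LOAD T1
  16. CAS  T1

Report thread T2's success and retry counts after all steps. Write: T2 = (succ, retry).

T2 = (2, 1)

#1 T2 reads 0
#2 T0 reads 0
#3 T2 CAS(0→1) writes; counter now 1
#4 T1 reads 1
#5 T2 reads 1
#6 T0 CAS(0→1) fails; counter now 1
#7 T1 CAS(1→2) writes; counter now 2
#8 T2 CAS(1→2) fails; counter now 2
#9 T1 reads 2
#10 T1 CAS(2→3) writes; counter now 3
#11 T2 reads 3
#12 T1 reads 3
#13 T2 CAS(3→4) writes; counter now 4
#14 T1 CAS(3→4) fails; counter now 4
#15 T1 reads 4
#16 T1 CAS(4→5) writes; counter now 5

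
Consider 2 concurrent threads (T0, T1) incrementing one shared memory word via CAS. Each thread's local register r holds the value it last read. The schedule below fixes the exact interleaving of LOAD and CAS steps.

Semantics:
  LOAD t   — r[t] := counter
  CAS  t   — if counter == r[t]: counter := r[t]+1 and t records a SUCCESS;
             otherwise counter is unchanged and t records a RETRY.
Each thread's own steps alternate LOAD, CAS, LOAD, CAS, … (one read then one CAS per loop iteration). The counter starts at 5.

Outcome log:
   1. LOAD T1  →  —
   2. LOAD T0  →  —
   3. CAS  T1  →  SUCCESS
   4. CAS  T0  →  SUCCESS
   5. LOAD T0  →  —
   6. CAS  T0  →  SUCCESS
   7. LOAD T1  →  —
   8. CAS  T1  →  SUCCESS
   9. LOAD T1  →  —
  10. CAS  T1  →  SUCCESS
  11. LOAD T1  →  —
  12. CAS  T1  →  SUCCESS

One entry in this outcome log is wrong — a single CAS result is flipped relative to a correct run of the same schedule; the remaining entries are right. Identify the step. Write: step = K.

Correct run:
#1 T1 reads 5
#2 T0 reads 5
#3 T1 CAS(5→6) writes; counter now 6
#4 T0 CAS(5→6) fails; counter now 6
#5 T0 reads 6
#6 T0 CAS(6→7) writes; counter now 7
#7 T1 reads 7
#8 T1 CAS(7→8) writes; counter now 8
#9 T1 reads 8
#10 T1 CAS(8→9) writes; counter now 9
#11 T1 reads 9
#12 T1 CAS(9→10) writes; counter now 10
Flip is step 4.

step = 4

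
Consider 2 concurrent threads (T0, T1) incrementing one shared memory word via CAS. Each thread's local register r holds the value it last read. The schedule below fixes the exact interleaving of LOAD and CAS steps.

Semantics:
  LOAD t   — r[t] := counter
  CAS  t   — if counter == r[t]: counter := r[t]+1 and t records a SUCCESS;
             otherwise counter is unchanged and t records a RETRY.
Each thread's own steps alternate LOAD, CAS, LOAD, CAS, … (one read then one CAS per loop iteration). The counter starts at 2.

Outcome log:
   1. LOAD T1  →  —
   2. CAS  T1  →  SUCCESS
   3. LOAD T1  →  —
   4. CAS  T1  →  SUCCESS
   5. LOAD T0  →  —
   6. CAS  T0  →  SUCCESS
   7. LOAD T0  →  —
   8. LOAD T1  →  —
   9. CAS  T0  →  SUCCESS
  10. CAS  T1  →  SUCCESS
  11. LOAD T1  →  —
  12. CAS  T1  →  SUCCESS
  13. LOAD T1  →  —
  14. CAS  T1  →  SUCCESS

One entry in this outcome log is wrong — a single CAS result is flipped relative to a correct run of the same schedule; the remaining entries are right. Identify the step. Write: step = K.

Correct run:
[1] T1.load  rd  (counter 2, T1.r 2)
[2] T1.cas  hit  (counter 3, T1.r 2)
[3] T1.load  rd  (counter 3, T1.r 3)
[4] T1.cas  hit  (counter 4, T1.r 3)
[5] T0.load  rd  (counter 4, T0.r 4)
[6] T0.cas  hit  (counter 5, T0.r 4)
[7] T0.load  rd  (counter 5, T0.r 5)
[8] T1.load  rd  (counter 5, T1.r 5)
[9] T0.cas  hit  (counter 6, T0.r 5)
[10] T1.cas  miss  (counter 6, T1.r 5)
[11] T1.load  rd  (counter 6, T1.r 6)
[12] T1.cas  hit  (counter 7, T1.r 6)
[13] T1.load  rd  (counter 7, T1.r 7)
[14] T1.cas  hit  (counter 8, T1.r 7)
Log disagrees first at step 10.

step = 10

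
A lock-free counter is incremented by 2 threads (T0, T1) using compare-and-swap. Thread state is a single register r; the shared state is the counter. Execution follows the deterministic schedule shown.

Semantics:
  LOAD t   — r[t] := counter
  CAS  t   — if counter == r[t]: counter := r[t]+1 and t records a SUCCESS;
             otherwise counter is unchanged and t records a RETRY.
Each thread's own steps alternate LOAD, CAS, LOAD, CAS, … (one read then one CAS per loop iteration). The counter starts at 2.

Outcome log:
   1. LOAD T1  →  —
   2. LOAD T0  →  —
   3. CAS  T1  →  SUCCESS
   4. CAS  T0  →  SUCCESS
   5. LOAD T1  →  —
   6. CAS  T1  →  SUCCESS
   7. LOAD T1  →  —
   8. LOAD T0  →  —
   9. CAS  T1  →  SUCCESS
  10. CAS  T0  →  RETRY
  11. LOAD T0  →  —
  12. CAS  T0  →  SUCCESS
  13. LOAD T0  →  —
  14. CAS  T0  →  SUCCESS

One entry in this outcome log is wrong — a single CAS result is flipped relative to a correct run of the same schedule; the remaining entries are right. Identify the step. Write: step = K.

step = 4

Re-executing:
[1] T1.load  rd  (counter 2, T1.r 2)
[2] T0.load  rd  (counter 2, T0.r 2)
[3] T1.cas  hit  (counter 3, T1.r 2)
[4] T0.cas  miss  (counter 3, T0.r 2)
[5] T1.load  rd  (counter 3, T1.r 3)
[6] T1.cas  hit  (counter 4, T1.r 3)
[7] T1.load  rd  (counter 4, T1.r 4)
[8] T0.load  rd  (counter 4, T0.r 4)
[9] T1.cas  hit  (counter 5, T1.r 4)
[10] T0.cas  miss  (counter 5, T0.r 4)
[11] T0.load  rd  (counter 5, T0.r 5)
[12] T0.cas  hit  (counter 6, T0.r 5)
[13] T0.load  rd  (counter 6, T0.r 6)
[14] T0.cas  hit  (counter 7, T0.r 6)
Mismatch at 4.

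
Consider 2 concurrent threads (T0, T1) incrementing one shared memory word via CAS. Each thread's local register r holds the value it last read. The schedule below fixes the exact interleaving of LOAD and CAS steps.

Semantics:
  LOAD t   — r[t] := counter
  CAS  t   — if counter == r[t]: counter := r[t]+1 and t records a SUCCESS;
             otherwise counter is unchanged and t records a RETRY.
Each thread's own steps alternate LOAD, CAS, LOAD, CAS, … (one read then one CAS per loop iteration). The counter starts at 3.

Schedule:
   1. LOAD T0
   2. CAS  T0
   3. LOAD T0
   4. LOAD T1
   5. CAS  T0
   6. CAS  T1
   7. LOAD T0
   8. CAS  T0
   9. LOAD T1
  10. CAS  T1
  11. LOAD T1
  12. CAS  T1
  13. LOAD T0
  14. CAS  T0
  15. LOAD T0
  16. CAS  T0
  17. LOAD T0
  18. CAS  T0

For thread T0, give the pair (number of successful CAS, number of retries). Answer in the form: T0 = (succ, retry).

1. LOAD T0 → mem=3 r[T0]=3 [LOAD]
2. CAS T0 → mem=4 r[T0]=3 [OK]
3. LOAD T0 → mem=4 r[T0]=4 [LOAD]
4. LOAD T1 → mem=4 r[T1]=4 [LOAD]
5. CAS T0 → mem=5 r[T0]=4 [OK]
6. CAS T1 → mem=5 r[T1]=4 [RETRY]
7. LOAD T0 → mem=5 r[T0]=5 [LOAD]
8. CAS T0 → mem=6 r[T0]=5 [OK]
9. LOAD T1 → mem=6 r[T1]=6 [LOAD]
10. CAS T1 → mem=7 r[T1]=6 [OK]
11. LOAD T1 → mem=7 r[T1]=7 [LOAD]
12. CAS T1 → mem=8 r[T1]=7 [OK]
13. LOAD T0 → mem=8 r[T0]=8 [LOAD]
14. CAS T0 → mem=9 r[T0]=8 [OK]
15. LOAD T0 → mem=9 r[T0]=9 [LOAD]
16. CAS T0 → mem=10 r[T0]=9 [OK]
17. LOAD T0 → mem=10 r[T0]=10 [LOAD]
18. CAS T0 → mem=11 r[T0]=10 [OK]

T0 = (6, 0)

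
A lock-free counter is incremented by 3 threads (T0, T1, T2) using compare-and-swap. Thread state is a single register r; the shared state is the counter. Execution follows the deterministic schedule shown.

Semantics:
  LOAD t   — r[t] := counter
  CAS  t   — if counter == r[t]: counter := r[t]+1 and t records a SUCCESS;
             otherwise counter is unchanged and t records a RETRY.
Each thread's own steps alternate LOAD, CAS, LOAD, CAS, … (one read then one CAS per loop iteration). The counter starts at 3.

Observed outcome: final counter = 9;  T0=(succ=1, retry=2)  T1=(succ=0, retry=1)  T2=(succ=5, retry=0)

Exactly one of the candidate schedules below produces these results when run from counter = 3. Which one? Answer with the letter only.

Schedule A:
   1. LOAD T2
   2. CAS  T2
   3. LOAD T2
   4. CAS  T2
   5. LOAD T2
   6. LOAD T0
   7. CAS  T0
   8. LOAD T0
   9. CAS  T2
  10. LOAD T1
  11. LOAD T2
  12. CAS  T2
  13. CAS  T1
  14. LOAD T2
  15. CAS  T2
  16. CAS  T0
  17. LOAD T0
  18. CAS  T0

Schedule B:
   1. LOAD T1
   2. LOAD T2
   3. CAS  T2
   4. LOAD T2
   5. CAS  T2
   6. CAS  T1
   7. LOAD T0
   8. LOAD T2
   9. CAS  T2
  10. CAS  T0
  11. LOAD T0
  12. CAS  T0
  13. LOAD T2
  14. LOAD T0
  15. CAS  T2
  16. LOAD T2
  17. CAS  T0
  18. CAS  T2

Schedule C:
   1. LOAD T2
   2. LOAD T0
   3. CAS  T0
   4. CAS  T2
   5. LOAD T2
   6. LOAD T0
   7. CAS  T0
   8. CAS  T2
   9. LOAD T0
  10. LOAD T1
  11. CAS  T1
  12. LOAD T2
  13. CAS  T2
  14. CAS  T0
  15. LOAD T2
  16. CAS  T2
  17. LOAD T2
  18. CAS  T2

B

Simulating candidate B:
[1] T1.load  rd  (counter 3, T1.r 3)
[2] T2.load  rd  (counter 3, T2.r 3)
[3] T2.cas  hit  (counter 4, T2.r 3)
[4] T2.load  rd  (counter 4, T2.r 4)
[5] T2.cas  hit  (counter 5, T2.r 4)
[6] T1.cas  miss  (counter 5, T1.r 3)
[7] T0.load  rd  (counter 5, T0.r 5)
[8] T2.load  rd  (counter 5, T2.r 5)
[9] T2.cas  hit  (counter 6, T2.r 5)
[10] T0.cas  miss  (counter 6, T0.r 5)
[11] T0.load  rd  (counter 6, T0.r 6)
[12] T0.cas  hit  (counter 7, T0.r 6)
[13] T2.load  rd  (counter 7, T2.r 7)
[14] T0.load  rd  (counter 7, T0.r 7)
[15] T2.cas  hit  (counter 8, T2.r 7)
[16] T2.load  rd  (counter 8, T2.r 8)
[17] T0.cas  miss  (counter 8, T0.r 7)
[18] T2.cas  hit  (counter 9, T2.r 8)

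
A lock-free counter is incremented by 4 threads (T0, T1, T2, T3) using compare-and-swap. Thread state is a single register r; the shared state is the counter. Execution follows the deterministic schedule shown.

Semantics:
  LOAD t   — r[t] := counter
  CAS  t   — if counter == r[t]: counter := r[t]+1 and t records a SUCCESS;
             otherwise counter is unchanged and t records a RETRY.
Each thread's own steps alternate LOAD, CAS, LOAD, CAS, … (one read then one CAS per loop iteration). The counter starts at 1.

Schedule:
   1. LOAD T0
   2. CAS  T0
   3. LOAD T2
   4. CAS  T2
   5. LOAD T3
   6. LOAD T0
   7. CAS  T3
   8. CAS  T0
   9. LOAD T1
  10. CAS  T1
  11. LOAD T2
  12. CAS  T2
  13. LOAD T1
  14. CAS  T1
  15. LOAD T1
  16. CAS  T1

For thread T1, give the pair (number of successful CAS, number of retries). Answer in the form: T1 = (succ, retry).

#1 T0 reads 1
#2 T0 CAS(1→2) writes; counter now 2
#3 T2 reads 2
#4 T2 CAS(2→3) writes; counter now 3
#5 T3 reads 3
#6 T0 reads 3
#7 T3 CAS(3→4) writes; counter now 4
#8 T0 CAS(3→4) fails; counter now 4
#9 T1 reads 4
#10 T1 CAS(4→5) writes; counter now 5
#11 T2 reads 5
#12 T2 CAS(5→6) writes; counter now 6
#13 T1 reads 6
#14 T1 CAS(6→7) writes; counter now 7
#15 T1 reads 7
#16 T1 CAS(7→8) writes; counter now 8

T1 = (3, 0)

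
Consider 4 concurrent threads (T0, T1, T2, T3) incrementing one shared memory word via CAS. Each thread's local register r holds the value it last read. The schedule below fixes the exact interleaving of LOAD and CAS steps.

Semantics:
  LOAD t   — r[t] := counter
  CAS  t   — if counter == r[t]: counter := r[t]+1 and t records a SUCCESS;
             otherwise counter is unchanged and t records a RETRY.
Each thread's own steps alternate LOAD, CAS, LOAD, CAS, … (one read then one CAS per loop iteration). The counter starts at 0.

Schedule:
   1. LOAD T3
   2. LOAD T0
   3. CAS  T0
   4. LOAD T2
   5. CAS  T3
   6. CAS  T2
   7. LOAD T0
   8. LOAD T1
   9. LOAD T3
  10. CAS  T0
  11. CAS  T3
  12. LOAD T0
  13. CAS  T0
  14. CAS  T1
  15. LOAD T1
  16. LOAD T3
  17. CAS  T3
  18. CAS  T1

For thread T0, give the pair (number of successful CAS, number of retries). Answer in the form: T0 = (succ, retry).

T0 = (3, 0)

T3 LOAD — after: cnt=0, r=0 — load
T0 LOAD — after: cnt=0, r=0 — load
T0 CAS — after: cnt=1, r=0 — ok
T2 LOAD — after: cnt=1, r=1 — load
T3 CAS — after: cnt=1, r=0 — retry
T2 CAS — after: cnt=2, r=1 — ok
T0 LOAD — after: cnt=2, r=2 — load
T1 LOAD — after: cnt=2, r=2 — load
T3 LOAD — after: cnt=2, r=2 — load
T0 CAS — after: cnt=3, r=2 — ok
T3 CAS — after: cnt=3, r=2 — retry
T0 LOAD — after: cnt=3, r=3 — load
T0 CAS — after: cnt=4, r=3 — ok
T1 CAS — after: cnt=4, r=2 — retry
T1 LOAD — after: cnt=4, r=4 — load
T3 LOAD — after: cnt=4, r=4 — load
T3 CAS — after: cnt=5, r=4 — ok
T1 CAS — after: cnt=5, r=4 — retry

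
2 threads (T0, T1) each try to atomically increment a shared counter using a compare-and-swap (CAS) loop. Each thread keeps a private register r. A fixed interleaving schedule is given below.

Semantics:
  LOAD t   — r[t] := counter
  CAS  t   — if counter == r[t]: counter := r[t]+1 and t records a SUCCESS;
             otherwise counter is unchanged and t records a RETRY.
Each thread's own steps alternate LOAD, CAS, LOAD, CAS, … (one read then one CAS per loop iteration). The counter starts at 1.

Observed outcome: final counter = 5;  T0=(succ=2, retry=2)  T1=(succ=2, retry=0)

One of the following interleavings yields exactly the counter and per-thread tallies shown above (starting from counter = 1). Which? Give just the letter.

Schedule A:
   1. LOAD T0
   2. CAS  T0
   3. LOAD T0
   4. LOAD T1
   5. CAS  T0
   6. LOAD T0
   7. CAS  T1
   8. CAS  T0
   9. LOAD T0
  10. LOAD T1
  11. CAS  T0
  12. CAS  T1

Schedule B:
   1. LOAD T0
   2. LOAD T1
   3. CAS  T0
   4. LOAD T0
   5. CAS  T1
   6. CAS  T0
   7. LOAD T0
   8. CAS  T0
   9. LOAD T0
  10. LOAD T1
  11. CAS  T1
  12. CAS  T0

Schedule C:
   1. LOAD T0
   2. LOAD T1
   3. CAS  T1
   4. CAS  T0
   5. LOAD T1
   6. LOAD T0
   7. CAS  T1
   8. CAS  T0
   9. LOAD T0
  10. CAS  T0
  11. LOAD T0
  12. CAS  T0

C

Run C:
T0 LOAD — after: cnt=1, r=1 — load
T1 LOAD — after: cnt=1, r=1 — load
T1 CAS — after: cnt=2, r=1 — ok
T0 CAS — after: cnt=2, r=1 — retry
T1 LOAD — after: cnt=2, r=2 — load
T0 LOAD — after: cnt=2, r=2 — load
T1 CAS — after: cnt=3, r=2 — ok
T0 CAS — after: cnt=3, r=2 — retry
T0 LOAD — after: cnt=3, r=3 — load
T0 CAS — after: cnt=4, r=3 — ok
T0 LOAD — after: cnt=4, r=4 — load
T0 CAS — after: cnt=5, r=4 — ok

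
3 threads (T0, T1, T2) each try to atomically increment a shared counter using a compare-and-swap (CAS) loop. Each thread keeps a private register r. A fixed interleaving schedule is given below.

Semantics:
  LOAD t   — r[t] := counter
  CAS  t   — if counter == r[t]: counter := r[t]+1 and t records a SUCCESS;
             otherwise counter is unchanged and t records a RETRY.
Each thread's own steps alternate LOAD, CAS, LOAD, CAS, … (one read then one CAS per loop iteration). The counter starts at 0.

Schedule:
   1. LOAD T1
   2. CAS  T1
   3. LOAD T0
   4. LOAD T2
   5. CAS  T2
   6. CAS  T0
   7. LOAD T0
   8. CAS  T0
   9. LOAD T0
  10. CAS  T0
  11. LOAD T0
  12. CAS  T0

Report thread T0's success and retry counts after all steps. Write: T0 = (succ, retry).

#1 T1 reads 0
#2 T1 CAS(0→1) writes; counter now 1
#3 T0 reads 1
#4 T2 reads 1
#5 T2 CAS(1→2) writes; counter now 2
#6 T0 CAS(1→2) fails; counter now 2
#7 T0 reads 2
#8 T0 CAS(2→3) writes; counter now 3
#9 T0 reads 3
#10 T0 CAS(3→4) writes; counter now 4
#11 T0 reads 4
#12 T0 CAS(4→5) writes; counter now 5

T0 = (3, 1)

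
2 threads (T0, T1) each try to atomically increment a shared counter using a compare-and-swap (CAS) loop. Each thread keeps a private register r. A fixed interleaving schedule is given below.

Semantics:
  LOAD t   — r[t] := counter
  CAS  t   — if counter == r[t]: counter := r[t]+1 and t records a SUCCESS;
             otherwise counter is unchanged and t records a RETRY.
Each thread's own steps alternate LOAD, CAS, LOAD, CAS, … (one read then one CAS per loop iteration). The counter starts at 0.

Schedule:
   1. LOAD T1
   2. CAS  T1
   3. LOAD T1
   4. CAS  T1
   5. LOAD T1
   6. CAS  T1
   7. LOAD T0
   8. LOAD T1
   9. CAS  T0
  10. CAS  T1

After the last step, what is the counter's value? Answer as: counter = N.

#1 T1 reads 0
#2 T1 CAS(0→1) writes; counter now 1
#3 T1 reads 1
#4 T1 CAS(1→2) writes; counter now 2
#5 T1 reads 2
#6 T1 CAS(2→3) writes; counter now 3
#7 T0 reads 3
#8 T1 reads 3
#9 T0 CAS(3→4) writes; counter now 4
#10 T1 CAS(3→4) fails; counter now 4

counter = 4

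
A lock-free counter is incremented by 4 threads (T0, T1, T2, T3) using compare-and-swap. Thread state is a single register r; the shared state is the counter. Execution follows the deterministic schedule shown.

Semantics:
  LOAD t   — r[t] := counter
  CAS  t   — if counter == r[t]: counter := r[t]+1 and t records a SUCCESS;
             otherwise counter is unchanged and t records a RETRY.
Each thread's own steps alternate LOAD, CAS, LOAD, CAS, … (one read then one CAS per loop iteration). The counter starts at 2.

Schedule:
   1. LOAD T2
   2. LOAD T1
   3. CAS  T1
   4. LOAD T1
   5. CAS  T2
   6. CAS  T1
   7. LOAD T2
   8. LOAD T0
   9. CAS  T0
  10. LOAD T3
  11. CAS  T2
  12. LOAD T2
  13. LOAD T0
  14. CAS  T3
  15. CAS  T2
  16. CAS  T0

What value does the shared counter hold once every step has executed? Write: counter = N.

counter = 6

   1) LOAD T2:  M=2  r_T2=2
   2) LOAD T1:  M=2  r_T1=2
   3) CAS  T1:  M=3  r_T1=2 ✓
   4) LOAD T1:  M=3  r_T1=3
   5) CAS  T2:  M=3  r_T2=2 ✗
   6) CAS  T1:  M=4  r_T1=3 ✓
   7) LOAD T2:  M=4  r_T2=4
   8) LOAD T0:  M=4  r_T0=4
   9) CAS  T0:  M=5  r_T0=4 ✓
  10) LOAD T3:  M=5  r_T3=5
  11) CAS  T2:  M=5  r_T2=4 ✗
  12) LOAD T2:  M=5  r_T2=5
  13) LOAD T0:  M=5  r_T0=5
  14) CAS  T3:  M=6  r_T3=5 ✓
  15) CAS  T2:  M=6  r_T2=5 ✗
  16) CAS  T0:  M=6  r_T0=5 ✗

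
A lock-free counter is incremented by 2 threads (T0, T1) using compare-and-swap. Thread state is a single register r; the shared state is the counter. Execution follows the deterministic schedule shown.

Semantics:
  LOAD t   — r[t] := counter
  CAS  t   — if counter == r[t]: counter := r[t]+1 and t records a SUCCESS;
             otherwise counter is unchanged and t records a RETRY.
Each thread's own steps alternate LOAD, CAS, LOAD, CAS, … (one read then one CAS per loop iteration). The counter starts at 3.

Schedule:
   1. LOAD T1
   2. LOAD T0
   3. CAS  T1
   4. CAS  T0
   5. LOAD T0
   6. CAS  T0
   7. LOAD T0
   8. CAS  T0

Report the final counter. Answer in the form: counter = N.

counter = 6

#1 T1 reads 3
#2 T0 reads 3
#3 T1 CAS(3→4) writes; counter now 4
#4 T0 CAS(3→4) fails; counter now 4
#5 T0 reads 4
#6 T0 CAS(4→5) writes; counter now 5
#7 T0 reads 5
#8 T0 CAS(5→6) writes; counter now 6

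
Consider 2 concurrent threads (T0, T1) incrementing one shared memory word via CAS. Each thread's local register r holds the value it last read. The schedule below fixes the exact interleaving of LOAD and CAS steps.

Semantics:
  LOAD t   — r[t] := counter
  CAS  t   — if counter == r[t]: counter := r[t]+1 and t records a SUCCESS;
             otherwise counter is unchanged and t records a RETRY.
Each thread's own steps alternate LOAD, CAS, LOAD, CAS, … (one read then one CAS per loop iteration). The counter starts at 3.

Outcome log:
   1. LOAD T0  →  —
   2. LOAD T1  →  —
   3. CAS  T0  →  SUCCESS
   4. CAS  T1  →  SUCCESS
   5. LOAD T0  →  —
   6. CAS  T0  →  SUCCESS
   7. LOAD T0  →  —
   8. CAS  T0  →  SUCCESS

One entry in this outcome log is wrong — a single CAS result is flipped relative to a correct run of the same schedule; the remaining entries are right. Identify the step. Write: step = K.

step = 4

Re-executing:
T0 LOAD — after: cnt=3, r=3 — load
T1 LOAD — after: cnt=3, r=3 — load
T0 CAS — after: cnt=4, r=3 — ok
T1 CAS — after: cnt=4, r=3 — retry
T0 LOAD — after: cnt=4, r=4 — load
T0 CAS — after: cnt=5, r=4 — ok
T0 LOAD — after: cnt=5, r=5 — load
T0 CAS — after: cnt=6, r=5 — ok
Log disagrees first at step 4.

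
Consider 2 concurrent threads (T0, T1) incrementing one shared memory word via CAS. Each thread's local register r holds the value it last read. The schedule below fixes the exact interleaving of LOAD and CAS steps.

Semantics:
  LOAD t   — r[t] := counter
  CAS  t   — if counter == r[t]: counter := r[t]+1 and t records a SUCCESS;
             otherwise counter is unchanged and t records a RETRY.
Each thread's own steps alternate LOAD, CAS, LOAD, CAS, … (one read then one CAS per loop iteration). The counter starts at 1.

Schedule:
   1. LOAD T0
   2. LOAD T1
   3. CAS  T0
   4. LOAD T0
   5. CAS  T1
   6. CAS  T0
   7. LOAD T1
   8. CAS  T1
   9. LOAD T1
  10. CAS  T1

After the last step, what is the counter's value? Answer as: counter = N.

T0 LOAD — after: cnt=1, r=1 — load
T1 LOAD — after: cnt=1, r=1 — load
T0 CAS — after: cnt=2, r=1 — ok
T0 LOAD — after: cnt=2, r=2 — load
T1 CAS — after: cnt=2, r=1 — retry
T0 CAS — after: cnt=3, r=2 — ok
T1 LOAD — after: cnt=3, r=3 — load
T1 CAS — after: cnt=4, r=3 — ok
T1 LOAD — after: cnt=4, r=4 — load
T1 CAS — after: cnt=5, r=4 — ok

counter = 5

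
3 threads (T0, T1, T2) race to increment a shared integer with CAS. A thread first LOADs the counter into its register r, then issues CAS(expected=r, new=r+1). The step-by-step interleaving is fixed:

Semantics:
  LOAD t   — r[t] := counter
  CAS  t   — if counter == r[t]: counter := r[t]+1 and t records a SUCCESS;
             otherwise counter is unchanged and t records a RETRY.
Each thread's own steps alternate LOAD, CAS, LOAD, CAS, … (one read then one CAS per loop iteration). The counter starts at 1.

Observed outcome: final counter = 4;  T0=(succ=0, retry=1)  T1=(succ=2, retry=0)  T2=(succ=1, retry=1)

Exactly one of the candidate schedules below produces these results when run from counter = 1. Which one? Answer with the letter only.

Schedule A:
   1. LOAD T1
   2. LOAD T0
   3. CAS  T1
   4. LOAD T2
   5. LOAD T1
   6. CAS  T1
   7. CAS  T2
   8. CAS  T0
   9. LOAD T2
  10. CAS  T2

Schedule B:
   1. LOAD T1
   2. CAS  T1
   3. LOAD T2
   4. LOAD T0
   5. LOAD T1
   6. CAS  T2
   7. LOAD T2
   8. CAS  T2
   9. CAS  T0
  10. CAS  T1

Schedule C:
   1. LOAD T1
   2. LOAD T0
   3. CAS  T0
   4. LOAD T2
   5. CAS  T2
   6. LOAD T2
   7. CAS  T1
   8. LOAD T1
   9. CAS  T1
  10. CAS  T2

Tracing schedule A:
   1) LOAD T1:  M=1  r_T1=1
   2) LOAD T0:  M=1  r_T0=1
   3) CAS  T1:  M=2  r_T1=1 ✓
   4) LOAD T2:  M=2  r_T2=2
   5) LOAD T1:  M=2  r_T1=2
   6) CAS  T1:  M=3  r_T1=2 ✓
   7) CAS  T2:  M=3  r_T2=2 ✗
   8) CAS  T0:  M=3  r_T0=1 ✗
   9) LOAD T2:  M=3  r_T2=3
  10) CAS  T2:  M=4  r_T2=3 ✓

A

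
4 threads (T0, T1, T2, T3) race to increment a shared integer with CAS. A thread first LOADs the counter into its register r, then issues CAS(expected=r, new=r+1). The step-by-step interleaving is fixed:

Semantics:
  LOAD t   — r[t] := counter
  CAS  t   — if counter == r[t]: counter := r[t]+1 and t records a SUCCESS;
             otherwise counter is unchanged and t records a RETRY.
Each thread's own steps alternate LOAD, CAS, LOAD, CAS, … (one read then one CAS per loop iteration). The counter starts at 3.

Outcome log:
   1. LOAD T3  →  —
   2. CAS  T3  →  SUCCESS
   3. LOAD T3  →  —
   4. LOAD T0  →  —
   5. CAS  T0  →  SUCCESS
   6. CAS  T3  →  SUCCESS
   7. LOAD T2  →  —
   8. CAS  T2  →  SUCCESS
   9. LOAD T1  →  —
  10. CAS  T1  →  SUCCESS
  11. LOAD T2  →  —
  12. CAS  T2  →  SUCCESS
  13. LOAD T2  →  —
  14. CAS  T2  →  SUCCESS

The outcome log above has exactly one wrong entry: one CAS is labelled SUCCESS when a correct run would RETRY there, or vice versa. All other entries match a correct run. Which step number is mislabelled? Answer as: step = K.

step = 6

Reference trace:
1. LOAD T3 → mem=3 r[T3]=3 [LOAD]
2. CAS T3 → mem=4 r[T3]=3 [OK]
3. LOAD T3 → mem=4 r[T3]=4 [LOAD]
4. LOAD T0 → mem=4 r[T0]=4 [LOAD]
5. CAS T0 → mem=5 r[T0]=4 [OK]
6. CAS T3 → mem=5 r[T3]=4 [RETRY]
7. LOAD T2 → mem=5 r[T2]=5 [LOAD]
8. CAS T2 → mem=6 r[T2]=5 [OK]
9. LOAD T1 → mem=6 r[T1]=6 [LOAD]
10. CAS T1 → mem=7 r[T1]=6 [OK]
11. LOAD T2 → mem=7 r[T2]=7 [LOAD]
12. CAS T2 → mem=8 r[T2]=7 [OK]
13. LOAD T2 → mem=8 r[T2]=8 [LOAD]
14. CAS T2 → mem=9 r[T2]=8 [OK]
Log disagrees first at step 6.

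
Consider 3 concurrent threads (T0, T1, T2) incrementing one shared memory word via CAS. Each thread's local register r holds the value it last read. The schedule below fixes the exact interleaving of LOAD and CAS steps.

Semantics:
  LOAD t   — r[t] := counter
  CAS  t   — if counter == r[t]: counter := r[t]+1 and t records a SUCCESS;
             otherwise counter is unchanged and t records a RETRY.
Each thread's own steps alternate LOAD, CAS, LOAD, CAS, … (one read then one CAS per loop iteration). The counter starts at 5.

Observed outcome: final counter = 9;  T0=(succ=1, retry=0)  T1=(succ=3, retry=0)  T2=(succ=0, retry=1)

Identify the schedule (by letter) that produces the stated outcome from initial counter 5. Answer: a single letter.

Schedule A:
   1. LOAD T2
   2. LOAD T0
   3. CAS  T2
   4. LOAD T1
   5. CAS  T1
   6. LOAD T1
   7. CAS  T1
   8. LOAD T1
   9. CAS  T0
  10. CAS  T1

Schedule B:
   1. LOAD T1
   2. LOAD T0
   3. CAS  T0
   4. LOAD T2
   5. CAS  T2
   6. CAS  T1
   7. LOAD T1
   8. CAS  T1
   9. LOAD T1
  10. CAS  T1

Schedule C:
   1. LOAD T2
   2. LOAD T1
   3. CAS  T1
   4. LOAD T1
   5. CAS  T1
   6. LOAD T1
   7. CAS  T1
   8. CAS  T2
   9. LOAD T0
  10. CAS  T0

C

Tracing schedule C:
   1) LOAD T2:  M=5  r_T2=5
   2) LOAD T1:  M=5  r_T1=5
   3) CAS  T1:  M=6  r_T1=5 ✓
   4) LOAD T1:  M=6  r_T1=6
   5) CAS  T1:  M=7  r_T1=6 ✓
   6) LOAD T1:  M=7  r_T1=7
   7) CAS  T1:  M=8  r_T1=7 ✓
   8) CAS  T2:  M=8  r_T2=5 ✗
   9) LOAD T0:  M=8  r_T0=8
  10) CAS  T0:  M=9  r_T0=8 ✓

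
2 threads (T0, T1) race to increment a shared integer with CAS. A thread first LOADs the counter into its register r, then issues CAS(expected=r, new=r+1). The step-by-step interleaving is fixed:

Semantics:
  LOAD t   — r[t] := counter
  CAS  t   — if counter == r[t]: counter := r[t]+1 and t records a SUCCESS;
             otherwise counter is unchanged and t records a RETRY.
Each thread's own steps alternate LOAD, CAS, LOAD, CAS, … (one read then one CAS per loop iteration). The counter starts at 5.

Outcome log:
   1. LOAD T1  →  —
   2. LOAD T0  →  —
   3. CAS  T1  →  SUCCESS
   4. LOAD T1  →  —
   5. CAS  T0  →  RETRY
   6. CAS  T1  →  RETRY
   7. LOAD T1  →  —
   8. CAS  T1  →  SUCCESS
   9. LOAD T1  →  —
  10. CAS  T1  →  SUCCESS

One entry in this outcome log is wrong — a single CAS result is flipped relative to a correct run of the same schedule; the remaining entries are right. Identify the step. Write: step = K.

step = 6

Correct run:
step 1: T1 LOAD ⇒ load; ctr=5 reg=5
step 2: T0 LOAD ⇒ load; ctr=5 reg=5
step 3: T1 CAS ⇒ ok; ctr=6 reg=5
step 4: T1 LOAD ⇒ load; ctr=6 reg=6
step 5: T0 CAS ⇒ retry; ctr=6 reg=5
step 6: T1 CAS ⇒ ok; ctr=7 reg=6
step 7: T1 LOAD ⇒ load; ctr=7 reg=7
step 8: T1 CAS ⇒ ok; ctr=8 reg=7
step 9: T1 LOAD ⇒ load; ctr=8 reg=8
step 10: T1 CAS ⇒ ok; ctr=9 reg=8
Mismatch at 6.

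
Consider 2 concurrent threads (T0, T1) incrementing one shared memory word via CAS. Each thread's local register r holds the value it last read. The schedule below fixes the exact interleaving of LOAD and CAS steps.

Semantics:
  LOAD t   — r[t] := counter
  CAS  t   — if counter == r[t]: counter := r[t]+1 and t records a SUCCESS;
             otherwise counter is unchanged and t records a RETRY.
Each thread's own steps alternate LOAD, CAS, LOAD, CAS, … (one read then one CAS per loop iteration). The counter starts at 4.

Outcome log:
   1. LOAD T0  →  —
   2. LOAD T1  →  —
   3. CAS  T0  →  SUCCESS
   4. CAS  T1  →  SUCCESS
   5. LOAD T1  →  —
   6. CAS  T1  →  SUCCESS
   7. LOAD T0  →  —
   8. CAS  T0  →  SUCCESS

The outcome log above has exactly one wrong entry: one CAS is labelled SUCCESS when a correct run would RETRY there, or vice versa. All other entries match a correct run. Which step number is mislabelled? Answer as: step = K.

Reference trace:
step 1: T0 LOAD ⇒ load; ctr=4 reg=4
step 2: T1 LOAD ⇒ load; ctr=4 reg=4
step 3: T0 CAS ⇒ ok; ctr=5 reg=4
step 4: T1 CAS ⇒ retry; ctr=5 reg=4
step 5: T1 LOAD ⇒ load; ctr=5 reg=5
step 6: T1 CAS ⇒ ok; ctr=6 reg=5
step 7: T0 LOAD ⇒ load; ctr=6 reg=6
step 8: T0 CAS ⇒ ok; ctr=7 reg=6
Flip is step 4.

step = 4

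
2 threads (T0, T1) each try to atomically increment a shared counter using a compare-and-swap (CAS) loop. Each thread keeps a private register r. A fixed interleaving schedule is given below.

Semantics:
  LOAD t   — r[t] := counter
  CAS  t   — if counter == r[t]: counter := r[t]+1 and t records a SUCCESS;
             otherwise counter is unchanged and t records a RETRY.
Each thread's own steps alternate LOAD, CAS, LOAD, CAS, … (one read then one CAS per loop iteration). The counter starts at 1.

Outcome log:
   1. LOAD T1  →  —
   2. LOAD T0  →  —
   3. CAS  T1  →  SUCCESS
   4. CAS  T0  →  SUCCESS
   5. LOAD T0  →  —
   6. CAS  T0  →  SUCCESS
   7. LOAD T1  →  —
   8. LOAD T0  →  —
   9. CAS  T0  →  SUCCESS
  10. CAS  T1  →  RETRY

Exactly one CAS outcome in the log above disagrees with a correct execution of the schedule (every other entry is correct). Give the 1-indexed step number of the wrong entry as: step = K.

Re-executing:
[1] T1.load  rd  (counter 1, T1.r 1)
[2] T0.load  rd  (counter 1, T0.r 1)
[3] T1.cas  hit  (counter 2, T1.r 1)
[4] T0.cas  miss  (counter 2, T0.r 1)
[5] T0.load  rd  (counter 2, T0.r 2)
[6] T0.cas  hit  (counter 3, T0.r 2)
[7] T1.load  rd  (counter 3, T1.r 3)
[8] T0.load  rd  (counter 3, T0.r 3)
[9] T0.cas  hit  (counter 4, T0.r 3)
[10] T1.cas  miss  (counter 4, T1.r 3)
Mismatch at 4.

step = 4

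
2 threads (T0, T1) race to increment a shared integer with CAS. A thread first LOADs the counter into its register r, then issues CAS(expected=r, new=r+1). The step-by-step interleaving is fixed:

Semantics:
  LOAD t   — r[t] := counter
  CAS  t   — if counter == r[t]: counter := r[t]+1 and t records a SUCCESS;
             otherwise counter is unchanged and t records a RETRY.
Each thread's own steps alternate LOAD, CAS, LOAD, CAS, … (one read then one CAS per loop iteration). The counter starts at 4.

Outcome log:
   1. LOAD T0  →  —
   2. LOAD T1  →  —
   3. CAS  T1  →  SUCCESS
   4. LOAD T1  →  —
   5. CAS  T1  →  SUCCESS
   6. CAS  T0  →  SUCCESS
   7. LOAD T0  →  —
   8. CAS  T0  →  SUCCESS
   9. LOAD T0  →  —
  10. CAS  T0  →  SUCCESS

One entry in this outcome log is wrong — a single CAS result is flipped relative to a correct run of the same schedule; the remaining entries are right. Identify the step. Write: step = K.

step = 6

Re-executing:
step 1: T0 LOAD ⇒ load; ctr=4 reg=4
step 2: T1 LOAD ⇒ load; ctr=4 reg=4
step 3: T1 CAS ⇒ ok; ctr=5 reg=4
step 4: T1 LOAD ⇒ load; ctr=5 reg=5
step 5: T1 CAS ⇒ ok; ctr=6 reg=5
step 6: T0 CAS ⇒ retry; ctr=6 reg=4
step 7: T0 LOAD ⇒ load; ctr=6 reg=6
step 8: T0 CAS ⇒ ok; ctr=7 reg=6
step 9: T0 LOAD ⇒ load; ctr=7 reg=7
step 10: T0 CAS ⇒ ok; ctr=8 reg=7
Mismatch at 6.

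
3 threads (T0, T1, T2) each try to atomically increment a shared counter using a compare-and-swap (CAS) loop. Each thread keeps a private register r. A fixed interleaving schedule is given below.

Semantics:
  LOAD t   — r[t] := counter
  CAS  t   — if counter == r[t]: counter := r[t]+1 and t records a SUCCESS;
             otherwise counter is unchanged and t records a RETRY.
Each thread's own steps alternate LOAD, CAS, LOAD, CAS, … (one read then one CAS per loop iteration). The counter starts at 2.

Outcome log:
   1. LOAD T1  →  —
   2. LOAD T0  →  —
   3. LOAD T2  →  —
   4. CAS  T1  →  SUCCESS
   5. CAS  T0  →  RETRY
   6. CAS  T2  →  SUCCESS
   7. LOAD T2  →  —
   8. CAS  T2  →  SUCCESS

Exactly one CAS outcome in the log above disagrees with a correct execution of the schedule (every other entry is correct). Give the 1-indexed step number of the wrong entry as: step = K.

step = 6

Reference trace:
1. LOAD T1 → mem=2 r[T1]=2 [LOAD]
2. LOAD T0 → mem=2 r[T0]=2 [LOAD]
3. LOAD T2 → mem=2 r[T2]=2 [LOAD]
4. CAS T1 → mem=3 r[T1]=2 [OK]
5. CAS T0 → mem=3 r[T0]=2 [RETRY]
6. CAS T2 → mem=3 r[T2]=2 [RETRY]
7. LOAD T2 → mem=3 r[T2]=3 [LOAD]
8. CAS T2 → mem=4 r[T2]=3 [OK]
Mismatch at 6.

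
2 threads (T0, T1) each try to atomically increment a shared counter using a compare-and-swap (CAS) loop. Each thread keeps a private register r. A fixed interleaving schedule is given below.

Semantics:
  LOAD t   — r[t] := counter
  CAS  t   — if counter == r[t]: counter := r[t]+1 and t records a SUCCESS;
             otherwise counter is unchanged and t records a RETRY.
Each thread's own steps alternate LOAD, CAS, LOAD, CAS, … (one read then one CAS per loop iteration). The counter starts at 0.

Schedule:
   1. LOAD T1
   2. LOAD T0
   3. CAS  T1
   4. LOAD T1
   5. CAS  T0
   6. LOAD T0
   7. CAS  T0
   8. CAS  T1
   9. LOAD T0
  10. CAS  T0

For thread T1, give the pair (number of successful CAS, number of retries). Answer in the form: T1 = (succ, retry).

1. LOAD T1 → mem=0 r[T1]=0 [LOAD]
2. LOAD T0 → mem=0 r[T0]=0 [LOAD]
3. CAS T1 → mem=1 r[T1]=0 [OK]
4. LOAD T1 → mem=1 r[T1]=1 [LOAD]
5. CAS T0 → mem=1 r[T0]=0 [RETRY]
6. LOAD T0 → mem=1 r[T0]=1 [LOAD]
7. CAS T0 → mem=2 r[T0]=1 [OK]
8. CAS T1 → mem=2 r[T1]=1 [RETRY]
9. LOAD T0 → mem=2 r[T0]=2 [LOAD]
10. CAS T0 → mem=3 r[T0]=2 [OK]

T1 = (1, 1)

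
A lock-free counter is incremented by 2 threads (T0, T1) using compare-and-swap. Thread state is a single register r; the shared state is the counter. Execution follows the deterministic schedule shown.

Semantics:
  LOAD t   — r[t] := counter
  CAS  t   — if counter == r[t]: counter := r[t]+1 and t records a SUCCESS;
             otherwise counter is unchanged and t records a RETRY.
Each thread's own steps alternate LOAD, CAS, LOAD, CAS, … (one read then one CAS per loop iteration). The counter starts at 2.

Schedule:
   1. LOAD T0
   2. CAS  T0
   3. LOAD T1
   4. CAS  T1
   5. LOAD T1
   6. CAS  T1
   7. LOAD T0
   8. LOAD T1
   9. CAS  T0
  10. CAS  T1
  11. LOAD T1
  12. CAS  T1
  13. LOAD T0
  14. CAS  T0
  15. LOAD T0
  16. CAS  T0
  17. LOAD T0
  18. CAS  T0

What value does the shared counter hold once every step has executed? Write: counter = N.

counter = 10

T0 LOAD — after: cnt=2, r=2 — load
T0 CAS — after: cnt=3, r=2 — ok
T1 LOAD — after: cnt=3, r=3 — load
T1 CAS — after: cnt=4, r=3 — ok
T1 LOAD — after: cnt=4, r=4 — load
T1 CAS — after: cnt=5, r=4 — ok
T0 LOAD — after: cnt=5, r=5 — load
T1 LOAD — after: cnt=5, r=5 — load
T0 CAS — after: cnt=6, r=5 — ok
T1 CAS — after: cnt=6, r=5 — retry
T1 LOAD — after: cnt=6, r=6 — load
T1 CAS — after: cnt=7, r=6 — ok
T0 LOAD — after: cnt=7, r=7 — load
T0 CAS — after: cnt=8, r=7 — ok
T0 LOAD — after: cnt=8, r=8 — load
T0 CAS — after: cnt=9, r=8 — ok
T0 LOAD — after: cnt=9, r=9 — load
T0 CAS — after: cnt=10, r=9 — ok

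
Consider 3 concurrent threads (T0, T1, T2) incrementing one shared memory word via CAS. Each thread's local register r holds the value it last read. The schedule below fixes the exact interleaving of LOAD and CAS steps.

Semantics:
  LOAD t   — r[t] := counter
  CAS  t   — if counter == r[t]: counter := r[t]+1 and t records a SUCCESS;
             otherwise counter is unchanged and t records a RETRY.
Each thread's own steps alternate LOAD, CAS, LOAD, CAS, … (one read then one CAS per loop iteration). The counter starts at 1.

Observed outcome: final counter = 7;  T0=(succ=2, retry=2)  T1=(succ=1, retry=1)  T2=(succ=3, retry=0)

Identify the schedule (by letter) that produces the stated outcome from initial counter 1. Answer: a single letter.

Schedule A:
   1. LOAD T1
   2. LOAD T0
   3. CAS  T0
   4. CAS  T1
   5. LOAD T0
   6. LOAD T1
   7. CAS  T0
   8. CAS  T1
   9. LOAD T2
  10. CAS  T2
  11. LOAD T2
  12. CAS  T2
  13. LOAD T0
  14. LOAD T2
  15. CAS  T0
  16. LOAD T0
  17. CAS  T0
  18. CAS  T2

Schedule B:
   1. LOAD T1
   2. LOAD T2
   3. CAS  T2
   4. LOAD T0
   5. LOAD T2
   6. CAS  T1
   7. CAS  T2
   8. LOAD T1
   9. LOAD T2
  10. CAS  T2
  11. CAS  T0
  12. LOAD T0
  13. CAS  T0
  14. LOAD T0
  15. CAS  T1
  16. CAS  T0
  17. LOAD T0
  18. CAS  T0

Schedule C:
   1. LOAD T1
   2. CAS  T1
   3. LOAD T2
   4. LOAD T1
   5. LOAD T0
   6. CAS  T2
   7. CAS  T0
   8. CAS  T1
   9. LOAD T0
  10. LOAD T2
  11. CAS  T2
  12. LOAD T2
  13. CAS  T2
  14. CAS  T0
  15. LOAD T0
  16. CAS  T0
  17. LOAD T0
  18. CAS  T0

C

Simulating candidate C:
   1) LOAD T1:  M=1  r_T1=1
   2) CAS  T1:  M=2  r_T1=1 ✓
   3) LOAD T2:  M=2  r_T2=2
   4) LOAD T1:  M=2  r_T1=2
   5) LOAD T0:  M=2  r_T0=2
   6) CAS  T2:  M=3  r_T2=2 ✓
   7) CAS  T0:  M=3  r_T0=2 ✗
   8) CAS  T1:  M=3  r_T1=2 ✗
   9) LOAD T0:  M=3  r_T0=3
  10) LOAD T2:  M=3  r_T2=3
  11) CAS  T2:  M=4  r_T2=3 ✓
  12) LOAD T2:  M=4  r_T2=4
  13) CAS  T2:  M=5  r_T2=4 ✓
  14) CAS  T0:  M=5  r_T0=3 ✗
  15) LOAD T0:  M=5  r_T0=5
  16) CAS  T0:  M=6  r_T0=5 ✓
  17) LOAD T0:  M=6  r_T0=6
  18) CAS  T0:  M=7  r_T0=6 ✓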